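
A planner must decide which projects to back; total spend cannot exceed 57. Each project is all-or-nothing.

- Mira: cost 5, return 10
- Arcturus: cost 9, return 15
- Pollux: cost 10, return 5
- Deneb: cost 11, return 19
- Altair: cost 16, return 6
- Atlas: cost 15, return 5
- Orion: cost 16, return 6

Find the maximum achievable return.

Allowing fractional choices, the relaxed optimum would be about 57.2, but projects are indivisible.
Mira + Arcturus + Pollux + Deneb + Altair: cost 5 + 9 + 10 + 11 + 16 = 51 ≤ 57, return 10 + 15 + 5 + 19 + 6 = 55.
Mira + Arcturus + Pollux + Deneb + Orion: cost 5 + 9 + 10 + 11 + 16 = 51 ≤ 57, return 10 + 15 + 5 + 19 + 6 = 55.
Mira + Arcturus + Deneb + Altair + Orion: cost 5 + 9 + 11 + 16 + 16 = 57 ≤ 57, return 10 + 15 + 19 + 6 + 6 = 56.
Best is Mira, Arcturus, Deneb, Altair, and Orion with total return 56.

56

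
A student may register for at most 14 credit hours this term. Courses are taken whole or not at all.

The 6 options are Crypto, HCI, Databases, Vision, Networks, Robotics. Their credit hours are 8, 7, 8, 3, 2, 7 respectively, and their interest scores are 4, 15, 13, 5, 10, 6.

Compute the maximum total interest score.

30

Allowing fractional choices, the relaxed optimum would be about 33.2, but courses are indivisible.
HCI + Vision + Networks: credit hours 7 + 3 + 2 = 12 ≤ 14, interest score 15 + 5 + 10 = 30.
HCI + Networks: credit hours 7 + 2 = 9 ≤ 14, interest score 15 + 10 = 25.
Databases + Vision + Networks: credit hours 8 + 3 + 2 = 13 ≤ 14, interest score 13 + 5 + 10 = 28.
Best is HCI, Vision, and Networks with total interest score 30.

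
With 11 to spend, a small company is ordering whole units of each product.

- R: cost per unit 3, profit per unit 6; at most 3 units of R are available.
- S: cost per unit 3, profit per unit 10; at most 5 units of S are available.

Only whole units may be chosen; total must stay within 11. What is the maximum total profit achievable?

Take 3×S: cost 9 ≤ 11, profit 3·10 = 30.
No other integer combination yields more.

30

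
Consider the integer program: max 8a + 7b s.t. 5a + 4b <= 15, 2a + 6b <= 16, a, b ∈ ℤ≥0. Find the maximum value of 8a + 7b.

The continuous relaxation peaks at (1.18, 2.27) with value 25.36; rounding to a feasible lattice point costs some objective.
(a,b)=(3,0): 5·3+4·0=15≤15, 2·3+6·0=6≤16, objective 24.
(a,b)=(2,1): 5·2+4·1=14≤15, 2·2+6·1=10≤16, objective 23.
(a,b)=(1,2): 5·1+4·2=13≤15, 2·1+6·2=14≤16, objective 22.
(a,b)=(2,0): 5·2+4·0=10≤15, 2·2+6·0=4≤16, objective 16.
No feasible integer point exceeds 24.

24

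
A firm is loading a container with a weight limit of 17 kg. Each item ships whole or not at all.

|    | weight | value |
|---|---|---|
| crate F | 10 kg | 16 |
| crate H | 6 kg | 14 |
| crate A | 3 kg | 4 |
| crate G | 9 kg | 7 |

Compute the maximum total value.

Treat it as a binary knapsack problem.
Allowing fractional choices, the relaxed optimum would be about 31.3, but items are indivisible.
crate F + crate A: weight 10 + 3 = 13 ≤ 17, value 16 + 4 = 20.
crate F + crate H: weight 10 + 6 = 16 ≤ 17, value 16 + 14 = 30.
crate H + crate G: weight 6 + 9 = 15 ≤ 17, value 14 + 7 = 21.
Best is crate F and crate H with total value 30.

30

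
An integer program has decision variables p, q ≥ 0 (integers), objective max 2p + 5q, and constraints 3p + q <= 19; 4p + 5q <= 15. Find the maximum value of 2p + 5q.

(p,q)=(0,3) is feasible, giving 15.
(p,q)=(1,2) is feasible, giving 12.
(p,q)=(0,2) is feasible, giving 10.
The best lattice point is (0,3), giving 15.

15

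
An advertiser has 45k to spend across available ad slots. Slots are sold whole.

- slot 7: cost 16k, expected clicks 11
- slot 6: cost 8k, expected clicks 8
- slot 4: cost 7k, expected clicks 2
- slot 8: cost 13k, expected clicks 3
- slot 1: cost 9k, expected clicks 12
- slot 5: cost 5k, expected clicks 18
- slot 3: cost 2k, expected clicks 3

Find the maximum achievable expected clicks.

slot 7 + slot 6 + slot 1 + slot 5 + slot 3: cost 16 + 8 + 9 + 5 + 2 = 40 ≤ 45, expected clicks 11 + 8 + 12 + 18 + 3 = 52.
slot 7 + slot 6 + slot 1 + slot 5: cost 16 + 8 + 9 + 5 = 38 ≤ 45, expected clicks 11 + 8 + 12 + 18 = 49.
slot 7 + slot 6 + slot 4 + slot 1 + slot 5: cost 16 + 8 + 7 + 9 + 5 = 45 ≤ 45, expected clicks 11 + 8 + 2 + 12 + 18 = 51.
Best is slot 7, slot 6, slot 1, slot 5, and slot 3 with total expected clicks 52.

52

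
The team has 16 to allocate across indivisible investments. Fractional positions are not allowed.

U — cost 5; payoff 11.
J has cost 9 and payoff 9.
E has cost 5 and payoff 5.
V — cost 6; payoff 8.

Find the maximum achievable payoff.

This is a 0-1 knapsack instance.
U + E + V: cost 5 + 5 + 6 = 16 ≤ 16, payoff 11 + 5 + 8 = 24.
U + J: cost 5 + 9 = 14 ≤ 16, payoff 11 + 9 = 20.
U + V: cost 5 + 6 = 11 ≤ 16, payoff 11 + 8 = 19.
Best is U, E, and V with total payoff 24.

24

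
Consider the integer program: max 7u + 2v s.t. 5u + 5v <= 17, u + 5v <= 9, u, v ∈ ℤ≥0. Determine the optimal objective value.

21

The continuous relaxation peaks at (3.4, 0) with value 23.80; rounding to a feasible lattice point costs some objective.
(u,v)=(3,0): 5·3+5·0=15≤17, 1·3+5·0=3≤9, objective 21.
(u,v)=(2,1): 5·2+5·1=15≤17, 1·2+5·1=7≤9, objective 16.
(u,v)=(2,0): 5·2+5·0=10≤17, 1·2+5·0=2≤9, objective 14.
No feasible integer point exceeds 21.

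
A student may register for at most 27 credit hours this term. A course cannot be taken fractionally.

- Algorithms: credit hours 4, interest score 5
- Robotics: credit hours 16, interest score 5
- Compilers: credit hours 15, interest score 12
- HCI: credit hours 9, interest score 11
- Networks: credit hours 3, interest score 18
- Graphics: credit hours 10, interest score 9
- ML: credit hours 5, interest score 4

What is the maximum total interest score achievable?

43

This is a 0-1 knapsack instance.
Take Algorithms, HCI, Networks, and Graphics: credit hours 4 + 9 + 3 + 10 = 26 ≤ 27, interest score 5 + 11 + 18 + 9 = 43.
No other feasible combination does better.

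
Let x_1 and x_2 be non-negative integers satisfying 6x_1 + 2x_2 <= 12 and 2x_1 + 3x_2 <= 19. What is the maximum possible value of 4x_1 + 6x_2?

(x_1,x_2)=(0,6): 6·0+2·6=12≤12, 2·0+3·6=18≤19, objective 36.
(x_1,x_2)=(0,5): 6·0+2·5=10≤12, 2·0+3·5=15≤19, objective 30.
Maximum is 36 at (x_1,x_2)=(0,6).

36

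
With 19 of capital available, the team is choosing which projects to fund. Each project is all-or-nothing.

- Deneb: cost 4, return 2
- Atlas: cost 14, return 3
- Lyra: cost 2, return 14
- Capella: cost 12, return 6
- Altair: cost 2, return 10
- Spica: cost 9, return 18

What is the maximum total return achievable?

Take Deneb, Lyra, Altair, and Spica: cost 4 + 2 + 2 + 9 = 17 ≤ 19, return 2 + 14 + 10 + 18 = 44.
No other feasible combination does better.

44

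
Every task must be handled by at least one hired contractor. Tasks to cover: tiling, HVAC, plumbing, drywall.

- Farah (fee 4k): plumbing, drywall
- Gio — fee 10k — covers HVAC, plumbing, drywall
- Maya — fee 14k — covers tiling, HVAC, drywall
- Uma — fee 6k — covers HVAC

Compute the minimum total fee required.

18

The greedy cost-per-new-task heuristic would pick Farah, Uma, and Maya for 24, but a cheaper cover exists.
Choose Farah and Maya: together they cover tiling, HVAC, plumbing, drywall — every task.
Total fee: 4 + 14 = 18.
No cover costs less than 18.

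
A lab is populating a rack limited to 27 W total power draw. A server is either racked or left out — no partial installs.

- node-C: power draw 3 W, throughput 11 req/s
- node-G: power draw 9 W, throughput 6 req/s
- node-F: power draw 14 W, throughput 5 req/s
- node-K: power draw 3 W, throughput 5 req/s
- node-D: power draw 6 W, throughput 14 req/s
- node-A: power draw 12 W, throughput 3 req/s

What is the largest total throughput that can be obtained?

Take node-C, node-G, node-K, and node-D: power draw 3 + 9 + 3 + 6 = 21 ≤ 27, throughput 11 + 6 + 5 + 14 = 36.
No other feasible combination does better.

36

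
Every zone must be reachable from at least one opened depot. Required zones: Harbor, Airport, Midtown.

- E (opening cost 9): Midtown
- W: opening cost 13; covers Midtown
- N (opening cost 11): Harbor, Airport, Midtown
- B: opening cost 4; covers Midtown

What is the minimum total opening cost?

N alone covers Harbor, Airport, Midtown — every zone.
Total opening cost: 11.

11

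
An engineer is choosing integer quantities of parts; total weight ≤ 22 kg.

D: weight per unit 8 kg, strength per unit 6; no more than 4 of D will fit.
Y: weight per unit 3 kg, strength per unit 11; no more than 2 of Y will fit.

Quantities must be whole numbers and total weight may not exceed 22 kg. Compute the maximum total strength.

34

Y has the best ratio (11/3); taking only Y gives at most 2×11 = 22 (stopped by the supply cap of 2).
Mixing does better — 2×D and 2×Y: weight 22 ≤ 22, strength 2·6 + 2·11 = 34.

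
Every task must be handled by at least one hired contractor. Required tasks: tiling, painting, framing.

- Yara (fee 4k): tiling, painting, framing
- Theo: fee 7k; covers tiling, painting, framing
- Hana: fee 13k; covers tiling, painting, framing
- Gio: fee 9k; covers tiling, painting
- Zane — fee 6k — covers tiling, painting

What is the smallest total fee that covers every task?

Yara alone covers tiling, painting, framing — every task.
Total fee: 4.
No cover costs less than 4.

4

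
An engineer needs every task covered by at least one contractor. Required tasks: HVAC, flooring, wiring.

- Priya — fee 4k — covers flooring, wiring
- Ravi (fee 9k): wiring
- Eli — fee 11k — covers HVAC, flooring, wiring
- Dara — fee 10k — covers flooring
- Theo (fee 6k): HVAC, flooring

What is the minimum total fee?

10

This is a weighted set-cover instance.
Choose Priya and Theo: together they cover HVAC, flooring, wiring — every task.
Total fee: 4 + 6 = 10.
No cover costs less than 10.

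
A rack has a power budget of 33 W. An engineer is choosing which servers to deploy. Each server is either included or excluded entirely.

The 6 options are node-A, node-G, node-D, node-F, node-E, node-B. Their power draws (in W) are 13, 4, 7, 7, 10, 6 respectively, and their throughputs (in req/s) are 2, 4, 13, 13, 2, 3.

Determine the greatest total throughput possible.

This is an integer program with binary decision variables.
Allowing fractional choices, the relaxed optimum would be about 34.8, but servers are indivisible.
node-G + node-D + node-F + node-B: power draw 4 + 7 + 7 + 6 = 24 ≤ 33, throughput 4 + 13 + 13 + 3 = 33.
node-G + node-D + node-F + node-E: power draw 4 + 7 + 7 + 10 = 28 ≤ 33, throughput 4 + 13 + 13 + 2 = 32.
Best is node-G, node-D, node-F, and node-B with total throughput 33.

33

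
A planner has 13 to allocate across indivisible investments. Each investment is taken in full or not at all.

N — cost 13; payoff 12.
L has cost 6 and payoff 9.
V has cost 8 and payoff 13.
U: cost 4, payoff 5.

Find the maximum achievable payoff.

Allowing fractional choices, the relaxed optimum would be about 20.5, but investments are indivisible.
L + U: cost 6 + 4 = 10 ≤ 13, payoff 9 + 5 = 14.
V: cost 8 ≤ 13, payoff 13.
V + U: cost 8 + 4 = 12 ≤ 13, payoff 13 + 5 = 18.
Best is V and U with total payoff 18.

18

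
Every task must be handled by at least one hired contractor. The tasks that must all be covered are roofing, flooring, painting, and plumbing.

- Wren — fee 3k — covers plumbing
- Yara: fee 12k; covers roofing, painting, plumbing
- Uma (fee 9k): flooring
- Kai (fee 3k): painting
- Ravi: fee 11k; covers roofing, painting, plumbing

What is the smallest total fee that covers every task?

Choose Uma and Ravi: together they cover roofing, flooring, painting, plumbing — every task.
Total fee: 9 + 11 = 20.

20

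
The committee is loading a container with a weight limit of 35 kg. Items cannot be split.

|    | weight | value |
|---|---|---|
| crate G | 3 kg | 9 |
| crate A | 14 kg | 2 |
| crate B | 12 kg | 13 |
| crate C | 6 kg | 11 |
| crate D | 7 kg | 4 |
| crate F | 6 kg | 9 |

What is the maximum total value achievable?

Take crate G, crate B, crate C, crate D, and crate F: weight 3 + 12 + 6 + 7 + 6 = 34 ≤ 35, value 9 + 13 + 11 + 4 + 9 = 46.
No other feasible combination does better.

46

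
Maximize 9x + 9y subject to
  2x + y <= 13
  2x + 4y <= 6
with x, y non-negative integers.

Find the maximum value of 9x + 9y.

27

(x,y)=(3,0) is feasible, giving 27.
(x,y)=(2,0) is feasible, giving 18.
The best lattice point is (3,0), giving 27.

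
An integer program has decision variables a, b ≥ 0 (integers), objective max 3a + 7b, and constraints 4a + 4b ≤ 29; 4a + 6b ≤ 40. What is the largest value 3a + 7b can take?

The continuous relaxation peaks at (0, 6.67) with value 46.67; rounding to a feasible lattice point costs some objective.
(a,b)=(1,6): 4·1+4·6=28≤29, 4·1+6·6=40≤40, objective 45.
(a,b)=(0,6): 4·0+4·6=24≤29, 4·0+6·6=36≤40, objective 42.
(a,b)=(2,5): 4·2+4·5=28≤29, 4·2+6·5=38≤40, objective 41.
Maximum is 45 at (a,b)=(1,6).

45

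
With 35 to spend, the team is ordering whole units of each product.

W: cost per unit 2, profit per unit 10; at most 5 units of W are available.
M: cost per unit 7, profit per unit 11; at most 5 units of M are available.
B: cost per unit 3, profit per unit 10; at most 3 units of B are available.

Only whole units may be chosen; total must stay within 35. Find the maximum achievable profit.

102

4×W, 3×M, and 2×B: cost 35 ≤ 35, profit 4·10 + 3·11 + 2·10 = 93.
5×W, 2×M, and 3×B: cost 33 ≤ 35, profit 5·10 + 2·11 + 3·10 = 102.
Best is 102.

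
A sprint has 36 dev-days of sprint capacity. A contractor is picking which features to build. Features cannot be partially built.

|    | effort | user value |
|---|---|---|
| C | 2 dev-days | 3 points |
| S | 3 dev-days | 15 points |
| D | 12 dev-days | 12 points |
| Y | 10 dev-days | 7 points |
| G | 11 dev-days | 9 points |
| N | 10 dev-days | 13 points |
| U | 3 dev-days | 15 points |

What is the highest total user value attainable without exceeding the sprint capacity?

C + S + G + N + U: effort 2 + 3 + 11 + 10 + 3 = 29 ≤ 36, user value 3 + 15 + 9 + 13 + 15 = 55.
C + S + D + N + U: effort 2 + 3 + 12 + 10 + 3 = 30 ≤ 36, user value 3 + 15 + 12 + 13 + 15 = 58.
S + D + N + U: effort 3 + 12 + 10 + 3 = 28 ≤ 36, user value 15 + 12 + 13 + 15 = 55.
Best is C, S, D, N, and U with total user value 58.

58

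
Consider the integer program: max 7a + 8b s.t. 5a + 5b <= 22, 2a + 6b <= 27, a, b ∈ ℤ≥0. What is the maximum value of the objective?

Relaxing integrality, the LP optimum is 35.20 at (a,b) = (0, 4.4), which is not an integer point.
(a,b)=(0,4): 5·0+5·4=20≤22, 2·0+6·4=24≤27, objective 32.
(a,b)=(1,3): 5·1+5·3=20≤22, 2·1+6·3=20≤27, objective 31.
(a,b)=(0,3): 5·0+5·3=15≤22, 2·0+6·3=18≤27, objective 24.
Maximum is 32 at (a,b)=(0,4).

32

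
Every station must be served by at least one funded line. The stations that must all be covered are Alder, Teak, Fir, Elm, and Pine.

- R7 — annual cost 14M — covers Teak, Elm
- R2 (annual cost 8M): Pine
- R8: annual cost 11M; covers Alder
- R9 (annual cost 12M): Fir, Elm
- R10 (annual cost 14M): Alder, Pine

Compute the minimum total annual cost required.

This is an integer covering problem.
Choose R7, R9, and R10: together they cover Alder, Teak, Fir, Elm, Pine — every station.
Total annual cost: 14 + 12 + 14 = 40.
No cover costs less than 40.

40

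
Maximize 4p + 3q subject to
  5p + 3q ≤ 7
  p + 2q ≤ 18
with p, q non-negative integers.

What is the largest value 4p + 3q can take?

Relaxing integrality, the LP optimum is 7.00 at (p,q) = (0, 2.33), which is not an integer point.
(p,q)=(0,2): 5·0+3·2=6≤7, 1·0+2·2=4≤18, objective 6.
(p,q)=(0,1): 5·0+3·1=3≤7, 1·0+2·1=2≤18, objective 3.
Maximum is 6 at (p,q)=(0,2).

6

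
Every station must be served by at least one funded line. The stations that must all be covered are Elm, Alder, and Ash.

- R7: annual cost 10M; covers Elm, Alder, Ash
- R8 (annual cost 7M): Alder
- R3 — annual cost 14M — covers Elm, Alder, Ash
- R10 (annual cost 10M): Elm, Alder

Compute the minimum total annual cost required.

R7 alone covers Elm, Alder, Ash — every station.
Total annual cost: 10.
No cover costs less than 10.

10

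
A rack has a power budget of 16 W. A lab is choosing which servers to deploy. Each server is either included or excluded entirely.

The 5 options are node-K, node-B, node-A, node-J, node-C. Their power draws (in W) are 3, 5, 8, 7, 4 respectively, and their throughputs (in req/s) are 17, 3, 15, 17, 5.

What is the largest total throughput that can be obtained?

node-K + node-J + node-C: power draw 3 + 7 + 4 = 14 ≤ 16, throughput 17 + 17 + 5 = 39.
node-K + node-B + node-J: power draw 3 + 5 + 7 = 15 ≤ 16, throughput 17 + 3 + 17 = 37.
Best is node-K, node-J, and node-C with total throughput 39.

39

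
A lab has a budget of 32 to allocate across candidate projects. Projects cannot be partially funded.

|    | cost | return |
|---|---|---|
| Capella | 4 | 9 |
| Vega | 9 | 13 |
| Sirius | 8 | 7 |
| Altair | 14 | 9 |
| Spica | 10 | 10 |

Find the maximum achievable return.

39

Allowing fractional choices, the relaxed optimum would be about 39.6, but projects are indivisible.
Capella + Vega + Sirius + Spica: cost 4 + 9 + 8 + 10 = 31 ≤ 32, return 9 + 13 + 7 + 10 = 39.
Capella + Vega + Altair: cost 4 + 9 + 14 = 27 ≤ 32, return 9 + 13 + 9 = 31.
Capella + Vega + Spica: cost 4 + 9 + 10 = 23 ≤ 32, return 9 + 13 + 10 = 32.
Best is Capella, Vega, Sirius, and Spica with total return 39.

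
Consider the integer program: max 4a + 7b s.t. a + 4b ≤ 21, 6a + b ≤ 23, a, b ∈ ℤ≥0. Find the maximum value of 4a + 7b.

40

(a,b)=(3,4): 1·3+4·4=19≤21, 6·3+1·4=22≤23, objective 40.
(a,b)=(2,4): 1·2+4·4=18≤21, 6·2+1·4=16≤23, objective 36.
(a,b)=(3,3): 1·3+4·3=15≤21, 6·3+1·3=21≤23, objective 33.
Maximum is 40 at (a,b)=(3,4).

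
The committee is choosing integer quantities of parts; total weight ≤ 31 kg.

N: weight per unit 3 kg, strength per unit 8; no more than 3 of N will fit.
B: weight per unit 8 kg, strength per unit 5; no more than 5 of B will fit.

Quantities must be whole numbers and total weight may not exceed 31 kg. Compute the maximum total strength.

34

N has the best ratio (8/3); taking only N gives at most 3×8 = 24 (stopped by the supply cap of 3).
Mixing does better — 3×N and 2×B: weight 25 ≤ 31, strength 3·8 + 2·5 = 34.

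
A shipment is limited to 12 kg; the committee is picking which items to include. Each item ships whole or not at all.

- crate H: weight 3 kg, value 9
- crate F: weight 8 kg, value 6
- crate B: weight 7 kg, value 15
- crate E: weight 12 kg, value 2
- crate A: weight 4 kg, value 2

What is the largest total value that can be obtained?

Allowing fractional choices, the relaxed optimum would be about 25.5, but items are indivisible.
crate B: weight 7 ≤ 12, value 15.
crate B + crate A: weight 7 + 4 = 11 ≤ 12, value 15 + 2 = 17.
crate H + crate B: weight 3 + 7 = 10 ≤ 12, value 9 + 15 = 24.
Best is crate H and crate B with total value 24.

24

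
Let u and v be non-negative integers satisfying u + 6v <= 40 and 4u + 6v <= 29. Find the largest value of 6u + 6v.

(u,v)=(7,0): 1·7+6·0=7≤40, 4·7+6·0=28≤29, objective 42.
(u,v)=(6,0): 1·6+6·0=6≤40, 4·6+6·0=24≤29, objective 36.
The best lattice point is (7,0), giving 42.

42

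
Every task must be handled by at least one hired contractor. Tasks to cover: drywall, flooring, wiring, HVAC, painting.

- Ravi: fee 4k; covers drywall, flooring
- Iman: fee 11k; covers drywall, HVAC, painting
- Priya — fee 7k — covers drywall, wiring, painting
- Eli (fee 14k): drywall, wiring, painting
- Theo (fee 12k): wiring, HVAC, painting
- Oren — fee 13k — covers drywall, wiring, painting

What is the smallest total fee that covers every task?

16

The greedy cost-per-new-task heuristic would pick Ravi, Priya, and Iman for 22, but a cheaper cover exists.
Choose Ravi and Theo: together they cover drywall, flooring, wiring, HVAC, painting — every task.
Total fee: 4 + 12 = 16.
No cover costs less than 16.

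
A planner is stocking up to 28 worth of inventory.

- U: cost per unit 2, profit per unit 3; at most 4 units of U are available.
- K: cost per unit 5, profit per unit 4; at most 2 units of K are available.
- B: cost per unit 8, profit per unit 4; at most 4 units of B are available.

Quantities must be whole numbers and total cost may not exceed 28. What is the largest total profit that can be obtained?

This is a bounded integer knapsack.
4×U, 2×K, and 1×B: cost 26 ≤ 28, profit 4·3 + 2·4 + 1·4 = 24.
3×U, 1×K, and 2×B: cost 27 ≤ 28, profit 3·3 + 1·4 + 2·4 = 21.
Best is 24.

24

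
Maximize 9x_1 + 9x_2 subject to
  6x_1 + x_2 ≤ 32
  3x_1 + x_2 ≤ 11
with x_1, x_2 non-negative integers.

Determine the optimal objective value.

(x_1,x_2)=(0,11): 6·0+1·11=11≤32, 3·0+1·11=11≤11, objective 99.
(x_1,x_2)=(0,10): 6·0+1·10=10≤32, 3·0+1·10=10≤11, objective 90.
No feasible integer point exceeds 99.

99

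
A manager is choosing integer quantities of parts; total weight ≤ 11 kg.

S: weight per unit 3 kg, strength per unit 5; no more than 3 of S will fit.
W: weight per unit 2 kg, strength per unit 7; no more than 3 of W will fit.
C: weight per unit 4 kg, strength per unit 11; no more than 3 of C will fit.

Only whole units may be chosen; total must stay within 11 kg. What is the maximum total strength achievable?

This is a bounded integer knapsack.
1×S, 2×W, and 1×C: weight 11 ≤ 11, strength 1·5 + 2·7 + 1·11 = 30.
3×W and 1×C: weight 10 ≤ 11, strength 3·7 + 1·11 = 32.
Best is 32.

32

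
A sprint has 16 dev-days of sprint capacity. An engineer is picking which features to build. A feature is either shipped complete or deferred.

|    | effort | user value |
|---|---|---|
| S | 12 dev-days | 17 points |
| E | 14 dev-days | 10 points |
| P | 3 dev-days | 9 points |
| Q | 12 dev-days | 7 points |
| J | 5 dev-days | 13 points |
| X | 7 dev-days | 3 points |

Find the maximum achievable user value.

Allowing fractional choices, the relaxed optimum would be about 33.3, but features are indivisible.
P + J + X: effort 3 + 5 + 7 = 15 ≤ 16, user value 9 + 13 + 3 = 25.
S + P: effort 12 + 3 = 15 ≤ 16, user value 17 + 9 = 26.
Best is S and P with total user value 26.

26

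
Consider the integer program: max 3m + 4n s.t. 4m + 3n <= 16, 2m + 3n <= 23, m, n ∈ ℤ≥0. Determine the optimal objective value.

20

(m,n)=(0,5) is feasible, giving 20.
(m,n)=(1,4) is feasible, giving 19.
(m,n)=(0,4) is feasible, giving 16.
The best lattice point is (0,5), giving 20.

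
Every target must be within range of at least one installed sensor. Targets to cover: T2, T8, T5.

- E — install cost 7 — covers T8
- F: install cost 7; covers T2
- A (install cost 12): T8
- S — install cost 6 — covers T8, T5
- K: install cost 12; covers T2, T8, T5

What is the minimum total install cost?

K alone covers T2, T8, T5 — every target.
Total install cost: 12.

12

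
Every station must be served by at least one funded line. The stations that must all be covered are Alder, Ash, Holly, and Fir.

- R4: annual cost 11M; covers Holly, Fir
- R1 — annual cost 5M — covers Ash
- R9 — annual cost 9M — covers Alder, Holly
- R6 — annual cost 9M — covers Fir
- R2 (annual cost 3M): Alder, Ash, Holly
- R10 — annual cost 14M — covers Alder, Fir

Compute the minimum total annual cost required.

12

This is an integer covering problem.
Choose R6 and R2: together they cover Alder, Ash, Holly, Fir — every station.
Total annual cost: 9 + 3 = 12.
No cover costs less than 12.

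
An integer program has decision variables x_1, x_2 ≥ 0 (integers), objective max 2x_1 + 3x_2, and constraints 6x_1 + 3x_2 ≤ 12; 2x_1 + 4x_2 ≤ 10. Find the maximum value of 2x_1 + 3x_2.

(x_1,x_2)=(1,2) is feasible, giving 8.
(x_1,x_2)=(0,2) is feasible, giving 6.
No feasible integer point exceeds 8.

8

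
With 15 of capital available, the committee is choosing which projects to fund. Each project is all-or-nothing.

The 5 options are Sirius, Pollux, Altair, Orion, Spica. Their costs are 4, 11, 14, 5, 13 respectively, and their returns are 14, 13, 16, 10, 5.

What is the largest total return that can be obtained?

27

Treat it as a binary knapsack problem.
Sirius + Orion: cost 4 + 5 = 9 ≤ 15, return 14 + 10 = 24.
Sirius + Pollux: cost 4 + 11 = 15 ≤ 15, return 14 + 13 = 27.
Altair: cost 14 ≤ 15, return 16.
Best is Sirius and Pollux with total return 27.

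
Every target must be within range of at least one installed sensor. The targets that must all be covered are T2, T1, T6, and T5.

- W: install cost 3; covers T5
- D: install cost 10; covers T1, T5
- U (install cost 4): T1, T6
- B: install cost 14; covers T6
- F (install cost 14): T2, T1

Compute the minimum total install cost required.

Choose W, U, and F: together they cover T2, T1, T6, T5 — every target.
Total install cost: 3 + 4 + 14 = 21.
No cover costs less than 21.

21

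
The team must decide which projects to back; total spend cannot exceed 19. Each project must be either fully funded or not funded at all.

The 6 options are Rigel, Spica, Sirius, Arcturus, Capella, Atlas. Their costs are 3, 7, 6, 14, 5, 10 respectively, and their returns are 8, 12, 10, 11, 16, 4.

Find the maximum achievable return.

38

Treat it as a binary knapsack problem.
Rigel + Spica + Capella: cost 3 + 7 + 5 = 15 ≤ 19, return 8 + 12 + 16 = 36.
Spica + Sirius + Capella: cost 7 + 6 + 5 = 18 ≤ 19, return 12 + 10 + 16 = 38.
Best is Spica, Sirius, and Capella with total return 38.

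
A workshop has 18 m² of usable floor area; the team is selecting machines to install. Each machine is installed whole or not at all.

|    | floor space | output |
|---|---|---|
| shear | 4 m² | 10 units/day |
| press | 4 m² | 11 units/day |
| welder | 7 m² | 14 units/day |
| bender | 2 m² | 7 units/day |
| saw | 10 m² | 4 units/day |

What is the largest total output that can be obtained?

shear + press + welder: floor space 4 + 4 + 7 = 15 ≤ 18, output 10 + 11 + 14 = 35.
shear + press + welder + bender: floor space 4 + 4 + 7 + 2 = 17 ≤ 18, output 10 + 11 + 14 + 7 = 42.
Best is shear, press, welder, and bender with total output 42.

42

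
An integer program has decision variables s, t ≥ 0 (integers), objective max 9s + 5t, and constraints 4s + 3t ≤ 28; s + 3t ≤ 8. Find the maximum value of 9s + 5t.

63

(s,t)=(7,0) is feasible, giving 63.
(s,t)=(6,0) is feasible, giving 54.
Maximum is 63 at (s,t)=(7,0).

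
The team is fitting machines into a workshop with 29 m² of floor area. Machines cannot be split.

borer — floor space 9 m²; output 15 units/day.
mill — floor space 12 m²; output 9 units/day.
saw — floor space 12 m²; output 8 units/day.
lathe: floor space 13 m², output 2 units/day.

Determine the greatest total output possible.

24

This is an integer program with binary decision variables.
Take borer and mill: floor space 9 + 12 = 21 ≤ 29, output 15 + 9 = 24.
No other feasible combination does better.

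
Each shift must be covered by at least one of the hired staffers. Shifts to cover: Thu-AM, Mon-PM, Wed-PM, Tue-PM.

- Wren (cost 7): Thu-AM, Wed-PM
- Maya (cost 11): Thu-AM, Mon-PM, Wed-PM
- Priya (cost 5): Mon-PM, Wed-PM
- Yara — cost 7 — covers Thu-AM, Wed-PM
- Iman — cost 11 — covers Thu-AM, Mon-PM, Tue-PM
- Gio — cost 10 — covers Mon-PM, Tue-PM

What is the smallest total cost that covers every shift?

This is an integer covering problem.
Choose Priya and Iman: together they cover Thu-AM, Mon-PM, Wed-PM, Tue-PM — every shift.
Total cost: 5 + 11 = 16.

16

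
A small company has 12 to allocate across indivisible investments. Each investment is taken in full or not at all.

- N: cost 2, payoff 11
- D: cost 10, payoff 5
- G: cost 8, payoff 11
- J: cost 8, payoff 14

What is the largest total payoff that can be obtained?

This is an integer program with binary decision variables.
N + J: cost 2 + 8 = 10 ≤ 12, payoff 11 + 14 = 25.
N + G: cost 2 + 8 = 10 ≤ 12, payoff 11 + 11 = 22.
N + D: cost 2 + 10 = 12 ≤ 12, payoff 11 + 5 = 16.
Best is N and J with total payoff 25.

25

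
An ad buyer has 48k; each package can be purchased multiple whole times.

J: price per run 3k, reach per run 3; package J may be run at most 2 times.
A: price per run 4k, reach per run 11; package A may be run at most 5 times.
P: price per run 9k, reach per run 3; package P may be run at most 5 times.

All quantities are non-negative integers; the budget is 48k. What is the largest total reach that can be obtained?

67

Take 2×J, 5×A, and 2×P: price 44 ≤ 48, reach 2·3 + 5·11 + 2·3 = 67.
A has the best ratio (11/4) and is taken to its limit of 5; remaining capacity is filled optimally with the others.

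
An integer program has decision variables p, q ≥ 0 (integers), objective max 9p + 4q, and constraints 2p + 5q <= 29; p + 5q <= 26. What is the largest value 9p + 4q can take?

126

Relaxing integrality, the LP optimum is 130.50 at (p,q) = (14.5, 0), which is not an integer point.
(p,q)=(14,0): 2·14+5·0=28≤29, 1·14+5·0=14≤26, objective 126.
(p,q)=(13,0): 2·13+5·0=26≤29, 1·13+5·0=13≤26, objective 117.
Maximum is 126 at (p,q)=(14,0).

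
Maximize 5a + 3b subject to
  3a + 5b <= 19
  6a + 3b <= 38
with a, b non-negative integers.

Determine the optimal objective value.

(a,b)=(6,0) is feasible, giving 30.
(a,b)=(5,0) is feasible, giving 25.
Maximum is 30 at (a,b)=(6,0).

30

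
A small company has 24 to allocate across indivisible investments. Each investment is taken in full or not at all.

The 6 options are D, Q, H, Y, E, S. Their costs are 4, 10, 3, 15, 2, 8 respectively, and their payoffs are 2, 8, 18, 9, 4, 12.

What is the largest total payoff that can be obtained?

42

Treat it as a binary knapsack problem.
Q + H + S: cost 10 + 3 + 8 = 21 ≤ 24, payoff 8 + 18 + 12 = 38.
Q + H + E + S: cost 10 + 3 + 2 + 8 = 23 ≤ 24, payoff 8 + 18 + 4 + 12 = 42.
D + H + E + S: cost 4 + 3 + 2 + 8 = 17 ≤ 24, payoff 2 + 18 + 4 + 12 = 36.
Best is Q, H, E, and S with total payoff 42.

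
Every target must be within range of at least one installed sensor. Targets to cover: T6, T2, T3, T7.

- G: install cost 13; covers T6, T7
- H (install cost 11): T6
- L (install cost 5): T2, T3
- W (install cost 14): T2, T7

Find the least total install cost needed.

18

Choose G and L: together they cover T6, T2, T3, T7 — every target.
Total install cost: 13 + 5 = 18.
No cover costs less than 18.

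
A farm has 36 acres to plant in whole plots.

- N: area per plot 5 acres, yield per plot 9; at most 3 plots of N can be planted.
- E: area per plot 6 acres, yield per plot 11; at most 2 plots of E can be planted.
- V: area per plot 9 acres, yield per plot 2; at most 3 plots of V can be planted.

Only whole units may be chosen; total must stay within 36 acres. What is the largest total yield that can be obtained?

51

3×N, 2×E, and 1×V: area 36 ≤ 36, yield 3·9 + 2·11 + 1·2 = 51.
3×N and 2×E: area 27 ≤ 36, yield 3·9 + 2·11 = 49.
Best is 51.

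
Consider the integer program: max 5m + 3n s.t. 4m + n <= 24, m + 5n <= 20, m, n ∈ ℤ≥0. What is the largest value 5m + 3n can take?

The continuous relaxation peaks at (5.26, 2.95) with value 35.16; rounding to a feasible lattice point costs some objective.
(m,n)=(5,3): 4·5+1·3=23≤24, 1·5+5·3=20≤20, objective 34.
(m,n)=(5,2): 4·5+1·2=22≤24, 1·5+5·2=15≤20, objective 31.
Maximum is 34 at (m,n)=(5,3).

34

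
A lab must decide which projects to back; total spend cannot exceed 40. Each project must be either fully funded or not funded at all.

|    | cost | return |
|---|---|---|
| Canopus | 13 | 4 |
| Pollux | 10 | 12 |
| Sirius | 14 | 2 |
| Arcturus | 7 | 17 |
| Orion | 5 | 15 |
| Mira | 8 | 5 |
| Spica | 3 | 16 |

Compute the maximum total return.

65

This is a 0-1 knapsack instance.
Allowing fractional choices, the relaxed optimum would be about 67.2, but projects are indivisible.
Canopus + Pollux + Arcturus + Orion + Spica: cost 13 + 10 + 7 + 5 + 3 = 38 ≤ 40, return 4 + 12 + 17 + 15 + 16 = 64.
Pollux + Sirius + Arcturus + Orion + Spica: cost 10 + 14 + 7 + 5 + 3 = 39 ≤ 40, return 12 + 2 + 17 + 15 + 16 = 62.
Pollux + Arcturus + Orion + Mira + Spica: cost 10 + 7 + 5 + 8 + 3 = 33 ≤ 40, return 12 + 17 + 15 + 5 + 16 = 65.
Best is Pollux, Arcturus, Orion, Mira, and Spica with total return 65.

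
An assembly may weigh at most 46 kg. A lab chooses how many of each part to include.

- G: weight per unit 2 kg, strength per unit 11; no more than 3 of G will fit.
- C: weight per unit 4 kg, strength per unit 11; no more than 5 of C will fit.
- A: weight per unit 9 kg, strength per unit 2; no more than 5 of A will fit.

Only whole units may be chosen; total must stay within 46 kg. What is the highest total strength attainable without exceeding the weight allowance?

92

G has the best ratio (11/2); taking only G gives at most 3×11 = 33 (stopped by the supply cap of 3).
Mixing does better — 3×G, 5×C, and 2×A: weight 44 ≤ 46, strength 3·11 + 5·11 + 2·2 = 92.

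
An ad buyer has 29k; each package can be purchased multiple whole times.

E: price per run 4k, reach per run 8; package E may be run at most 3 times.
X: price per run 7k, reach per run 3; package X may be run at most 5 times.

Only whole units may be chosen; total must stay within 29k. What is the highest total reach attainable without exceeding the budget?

Take 3×E and 2×X: price 26 ≤ 29, reach 3·8 + 2·3 = 30.
E has the best ratio (8/4) and is taken to its limit of 3; remaining capacity is filled optimally with the others.

30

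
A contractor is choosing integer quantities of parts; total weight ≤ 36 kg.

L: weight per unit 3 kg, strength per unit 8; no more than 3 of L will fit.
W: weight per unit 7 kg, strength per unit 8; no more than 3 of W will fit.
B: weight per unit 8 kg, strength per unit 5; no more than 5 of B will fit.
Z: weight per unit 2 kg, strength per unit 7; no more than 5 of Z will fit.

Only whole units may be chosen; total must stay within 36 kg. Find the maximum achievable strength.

This is a bounded integer knapsack.
3×L, 2×W, and 5×Z: weight 33 ≤ 36, strength 3·8 + 2·8 + 5·7 = 75.
3×L, 1×W, 1×B, and 5×Z: weight 34 ≤ 36, strength 3·8 + 1·8 + 1·5 + 5·7 = 72.
Best is 75.

75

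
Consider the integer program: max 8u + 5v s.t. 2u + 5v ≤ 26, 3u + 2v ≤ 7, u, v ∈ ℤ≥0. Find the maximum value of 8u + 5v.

The continuous relaxation peaks at (2.33, 0) with value 18.67; rounding to a feasible lattice point costs some objective.
(u,v)=(1,2): 2·1+5·2=12≤26, 3·1+2·2=7≤7, objective 18.
(u,v)=(2,0): 2·2+5·0=4≤26, 3·2+2·0=6≤7, objective 16.
(u,v)=(0,3): 2·0+5·3=15≤26, 3·0+2·3=6≤7, objective 15.
No feasible integer point exceeds 18.

18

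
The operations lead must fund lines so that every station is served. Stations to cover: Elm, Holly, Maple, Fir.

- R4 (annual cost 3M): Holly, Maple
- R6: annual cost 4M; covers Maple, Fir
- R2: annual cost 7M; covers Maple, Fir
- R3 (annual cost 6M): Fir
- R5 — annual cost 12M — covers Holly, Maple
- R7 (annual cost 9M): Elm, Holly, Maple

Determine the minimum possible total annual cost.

The greedy cost-per-new-station heuristic would pick R4, R6, and R7 for 16, but a cheaper cover exists.
Choose R6 and R7: together they cover Elm, Holly, Maple, Fir — every station.
Total annual cost: 4 + 9 = 13.
No cover costs less than 13.

13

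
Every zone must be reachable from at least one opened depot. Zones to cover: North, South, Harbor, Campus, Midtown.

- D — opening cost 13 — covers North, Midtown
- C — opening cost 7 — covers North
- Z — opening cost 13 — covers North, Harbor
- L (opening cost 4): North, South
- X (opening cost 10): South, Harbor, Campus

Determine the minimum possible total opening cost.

23

The greedy cost-per-new-zone heuristic would pick L, X, and D for 27, but a cheaper cover exists.
Choose D and X: together they cover North, South, Harbor, Campus, Midtown — every zone.
Total opening cost: 13 + 10 = 23.
No cover costs less than 23.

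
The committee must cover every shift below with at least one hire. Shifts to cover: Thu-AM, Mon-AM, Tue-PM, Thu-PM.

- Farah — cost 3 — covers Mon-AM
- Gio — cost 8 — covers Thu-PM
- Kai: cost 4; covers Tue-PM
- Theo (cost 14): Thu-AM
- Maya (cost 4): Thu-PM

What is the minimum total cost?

25

Choose Farah, Kai, Theo, and Maya: together they cover Thu-AM, Mon-AM, Tue-PM, Thu-PM — every shift.
Total cost: 3 + 4 + 14 + 4 = 25.
No cover costs less than 25.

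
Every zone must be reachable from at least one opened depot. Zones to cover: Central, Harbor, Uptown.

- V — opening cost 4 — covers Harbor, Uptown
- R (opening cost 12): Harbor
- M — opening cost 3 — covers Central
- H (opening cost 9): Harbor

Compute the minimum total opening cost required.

This is a weighted set-cover instance.
Choose V and M: together they cover Central, Harbor, Uptown — every zone.
Total opening cost: 4 + 3 = 7.
No cover costs less than 7.

7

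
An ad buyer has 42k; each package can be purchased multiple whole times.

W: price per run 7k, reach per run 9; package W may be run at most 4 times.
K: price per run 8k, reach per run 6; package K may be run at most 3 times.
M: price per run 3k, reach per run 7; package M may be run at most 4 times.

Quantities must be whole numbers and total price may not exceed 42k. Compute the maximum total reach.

This is a bounded integer knapsack.
3×W, 1×K, and 4×M: price 41 ≤ 42, reach 3·9 + 1·6 + 4·7 = 61.
4×W and 4×M: price 40 ≤ 42, reach 4·9 + 4·7 = 64.
Best is 64.

64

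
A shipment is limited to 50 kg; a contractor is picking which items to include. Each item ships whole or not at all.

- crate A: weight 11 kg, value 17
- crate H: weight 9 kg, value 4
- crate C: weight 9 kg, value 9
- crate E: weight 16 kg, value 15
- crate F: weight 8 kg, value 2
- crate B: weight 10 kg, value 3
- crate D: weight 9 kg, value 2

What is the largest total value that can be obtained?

This is a 0-1 knapsack instance.
Allowing fractional choices, the relaxed optimum would be about 46.5, but items are indivisible.
crate A + crate C + crate E + crate F: weight 11 + 9 + 16 + 8 = 44 ≤ 50, value 17 + 9 + 15 + 2 = 43.
crate A + crate C + crate E + crate B: weight 11 + 9 + 16 + 10 = 46 ≤ 50, value 17 + 9 + 15 + 3 = 44.
crate A + crate H + crate C + crate E: weight 11 + 9 + 9 + 16 = 45 ≤ 50, value 17 + 4 + 9 + 15 = 45.
Best is crate A, crate H, crate C, and crate E with total value 45.

45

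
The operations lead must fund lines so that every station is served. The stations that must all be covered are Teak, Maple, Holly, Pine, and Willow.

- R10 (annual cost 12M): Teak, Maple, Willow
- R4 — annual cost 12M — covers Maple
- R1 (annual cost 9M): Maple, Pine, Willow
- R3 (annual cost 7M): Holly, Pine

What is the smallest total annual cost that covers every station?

19

The greedy cost-per-new-station heuristic would pick R1, R3, and R10 for 28, but a cheaper cover exists.
Choose R10 and R3: together they cover Teak, Maple, Holly, Pine, Willow — every station.
Total annual cost: 12 + 7 = 19.
No cover costs less than 19.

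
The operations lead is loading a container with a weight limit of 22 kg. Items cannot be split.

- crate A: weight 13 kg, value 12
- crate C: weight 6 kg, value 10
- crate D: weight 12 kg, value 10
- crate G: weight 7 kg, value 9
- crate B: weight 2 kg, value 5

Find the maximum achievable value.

27

Treat it as a binary knapsack problem.
Allowing fractional choices, the relaxed optimum would be about 30.5, but items are indivisible.
crate A + crate C + crate B: weight 13 + 6 + 2 = 21 ≤ 22, value 12 + 10 + 5 = 27.
crate A + crate G + crate B: weight 13 + 7 + 2 = 22 ≤ 22, value 12 + 9 + 5 = 26.
Best is crate A, crate C, and crate B with total value 27.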